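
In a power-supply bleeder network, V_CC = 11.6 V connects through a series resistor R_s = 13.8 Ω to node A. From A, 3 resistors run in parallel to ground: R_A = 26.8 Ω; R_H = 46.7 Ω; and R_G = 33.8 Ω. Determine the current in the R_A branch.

Combine the parallel branches: R_p = (1/26.8 + 1/46.7 + 1/33.8)⁻¹ = 11.32 Ω.
V_A by voltage divider: V_A = 11.6 × 11.32/(13.8 + 11.32) = 5.228 V.
I(R_A) = V_A / R_A = 5.228/26.8 = 0.1951 A.

I ≈ 0.195 A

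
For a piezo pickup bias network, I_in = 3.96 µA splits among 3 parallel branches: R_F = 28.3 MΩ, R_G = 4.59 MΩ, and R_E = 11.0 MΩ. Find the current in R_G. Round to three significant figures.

I ≈ 2.51 µA

Total conductance ΣG = 1/28.3 + 1/4.59 + 1/11.0 = 0.3441 (units of 1/MΩ).
Current divider: I(R_G) = I_in · G_k/ΣG = 3.96 × (0.2179/0.3441) = 3.96 × 0.6331 = 2.507 µA.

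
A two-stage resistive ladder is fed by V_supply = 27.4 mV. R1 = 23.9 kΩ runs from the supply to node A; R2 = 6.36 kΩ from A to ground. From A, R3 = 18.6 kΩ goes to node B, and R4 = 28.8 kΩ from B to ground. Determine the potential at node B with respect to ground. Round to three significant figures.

V_B ≈ 3.16 mV

Node A sees R2 in parallel with the series input of stage 2, R3 + R4 = 47.40 kΩ.
Effective lower resistance at A: R2 ‖ 47.40 = 5.608 kΩ.
V_A = 27.4 × 5.608/(23.9 + 5.608) = 5.207 mV.
Then the unloaded second divider: V_B = V_A × R4/(R3+R4) = 5.207 × 0.6076 = 3.164 mV.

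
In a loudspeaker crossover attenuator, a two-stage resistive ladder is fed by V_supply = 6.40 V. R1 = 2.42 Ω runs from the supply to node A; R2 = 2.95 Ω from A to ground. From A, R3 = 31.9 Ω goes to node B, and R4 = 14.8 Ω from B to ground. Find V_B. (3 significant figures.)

The second stage (R3 + R4 = 46.70 Ω) loads node A in parallel with R2.
R2 ‖ (R3+R4) = 2.775 Ω.
First divider: V_A = V_supply · 2.775/(2.42 + 2.775) = 3.419 V.
Then the unloaded second divider: V_B = V_A × R4/(R3+R4) = 3.419 × 0.3169 = 1.083 V.

V_B ≈ 1.08 V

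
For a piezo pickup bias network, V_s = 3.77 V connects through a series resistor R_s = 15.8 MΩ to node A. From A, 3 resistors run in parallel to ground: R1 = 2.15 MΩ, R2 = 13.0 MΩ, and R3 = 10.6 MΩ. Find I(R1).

Parallel bank: R_p = 1/(1/2.15 + 1/13.0 + 1/10.6) = 1.571 MΩ.
V_A by voltage divider: V_A = 3.77 × 1.571/(15.8 + 1.571) = 0.3410 V.
I(R1) = V_A / R1 = 0.3410/2.15 = 0.1586 µA.

I ≈ 0.159 µA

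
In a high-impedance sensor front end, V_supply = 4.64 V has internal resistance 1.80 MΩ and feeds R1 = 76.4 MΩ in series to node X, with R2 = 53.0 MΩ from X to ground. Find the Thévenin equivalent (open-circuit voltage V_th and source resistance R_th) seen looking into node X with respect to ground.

V_th ≈ 1.87 V, R_th ≈ 31.6 MΩ

R1' = 1.80 + 76.4 = 78.20 MΩ (source resistance + R1).
With X open, the divider is unloaded: V_th = 4.64 × 53.0/131.2 = 1.874 V.
Looking into X with the source shorted: R_th = R1'·R2/(R1'+R2) = 78.20 × 53.0/131.2 = 31.59 MΩ.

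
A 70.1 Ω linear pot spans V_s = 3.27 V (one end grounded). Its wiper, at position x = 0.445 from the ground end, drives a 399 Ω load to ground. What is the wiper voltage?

V_out ≈ 1.39 V

Split the track: R_lower = x·R_p = 31.19 Ω, R_upper = (1−x)·R_p = 38.91 Ω.
R_L loads the lower segment: effective lower R = 28.93 Ω.
V_out = 3.27 × 28.93/(38.91 + 28.93) = 1.395 V.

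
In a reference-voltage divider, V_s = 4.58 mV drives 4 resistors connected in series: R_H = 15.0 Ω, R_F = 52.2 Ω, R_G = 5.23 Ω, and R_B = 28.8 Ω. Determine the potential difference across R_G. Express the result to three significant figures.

ΣR = 15.0 + 52.2 + 5.23 + 28.8 = 101.2 Ω.
By the voltage-divider rule, V = 4.58 × 5.230/101.2 = 0.2366 mV.

V ≈ 0.237 mV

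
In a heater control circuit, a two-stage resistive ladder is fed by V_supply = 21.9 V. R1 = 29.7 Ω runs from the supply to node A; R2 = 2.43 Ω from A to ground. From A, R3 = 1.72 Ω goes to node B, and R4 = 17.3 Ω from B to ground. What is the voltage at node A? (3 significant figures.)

V_A ≈ 1.48 V

The second stage (R3 + R4 = 19.02 Ω) loads node A in parallel with R2.
Effective lower resistance at A: R2 ‖ 19.02 = 2.155 Ω.
So V_A = 21.9 × 0.06764 = 1.481 V.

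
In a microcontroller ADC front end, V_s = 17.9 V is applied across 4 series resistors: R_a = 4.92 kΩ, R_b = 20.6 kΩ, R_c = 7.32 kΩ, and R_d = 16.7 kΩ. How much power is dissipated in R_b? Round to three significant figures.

The common current is I = 17.9/49.54 = 0.3613 mA.
V(R_b) = I·R = 7.443 V; P = V·I = 7.443 × 0.3613 = 2.689 mW.

P ≈ 2.69 mW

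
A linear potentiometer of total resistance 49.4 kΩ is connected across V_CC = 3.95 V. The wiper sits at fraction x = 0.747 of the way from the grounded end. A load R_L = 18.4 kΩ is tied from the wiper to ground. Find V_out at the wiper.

V_out ≈ 1.96 V

Split the track: R_lower = x·R_p = 36.90 kΩ, R_upper = (1−x)·R_p = 12.50 kΩ.
(x·R_p) ‖ R_L = 12.28 kΩ.
Then V_out = V_CC · 12.28/(12.50 + 12.28) = 1.957 V.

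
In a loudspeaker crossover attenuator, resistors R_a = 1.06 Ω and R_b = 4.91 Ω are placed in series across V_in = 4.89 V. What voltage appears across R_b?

V ≈ 4.02 V

Total series resistance ΣR = 1.06 + 4.91 = 5.970 Ω.
Voltage divider: V = V_in · (4.910 / 5.970) = 4.89 × 0.8224 = 4.022 V.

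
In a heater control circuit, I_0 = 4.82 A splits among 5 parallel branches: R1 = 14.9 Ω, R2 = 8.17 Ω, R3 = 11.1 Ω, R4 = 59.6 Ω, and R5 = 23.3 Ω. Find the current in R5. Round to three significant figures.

Conductances: ΣG = 1/14.9 + 1/8.17 + 1/11.1 + 1/59.6 + 1/23.3 = 0.3393 (1/Ω).
Current divider: I(R5) = I_0 · G_k/ΣG = 4.82 × (0.04292/0.3393) = 4.82 × 0.1265 = 0.6097 A.

I ≈ 0.610 A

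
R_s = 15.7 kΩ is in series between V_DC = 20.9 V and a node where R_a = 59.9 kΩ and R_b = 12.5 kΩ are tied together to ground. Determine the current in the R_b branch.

Combine the parallel branches: R_p = (1/59.9 + 1/12.5)⁻¹ = 10.34 kΩ.
Node voltage V_A = V_DC · R_p/(R_s + R_p) = 20.9 × 0.3971 = 8.300 V.
Branch current I = V_A/R_b = 8.300/12.5 = 0.6640 mA.

I ≈ 0.664 mA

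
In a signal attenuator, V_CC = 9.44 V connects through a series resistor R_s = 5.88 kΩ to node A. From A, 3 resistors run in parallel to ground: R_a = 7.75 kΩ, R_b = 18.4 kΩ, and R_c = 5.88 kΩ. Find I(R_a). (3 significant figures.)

Combine the parallel branches: R_p = (1/7.75 + 1/18.4 + 1/5.88)⁻¹ = 2.829 kΩ.
Node voltage V_A = V_CC · R_p/(R_s + R_p) = 9.44 × 0.3249 = 3.067 V.
Branch current I = V_A/R_a = 3.067/7.75 = 0.3957 mA.

I ≈ 0.396 mA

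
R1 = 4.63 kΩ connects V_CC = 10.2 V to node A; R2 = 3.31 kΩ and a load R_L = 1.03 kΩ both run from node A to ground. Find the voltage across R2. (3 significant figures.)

V_out ≈ 1.48 V

R2 ‖ R_L = (3.31 × 1.03)/(3.31 + 1.03) = 0.7856 kΩ.
Then V_out = V_CC · R2'/(R1 + R2') = 10.2 × 0.7856/5.416 = 1.480 V.
(Unloaded it would be 4.25 V; the load pulls it down.)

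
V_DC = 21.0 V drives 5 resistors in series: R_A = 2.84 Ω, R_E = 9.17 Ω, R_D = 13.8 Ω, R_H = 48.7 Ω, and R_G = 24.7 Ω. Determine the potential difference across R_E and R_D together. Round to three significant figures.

V ≈ 4.86 V

Series total: ΣR = 2.84 + 9.17 + 13.8 + 48.7 + 24.7 = 99.21 Ω.
R_{R_E..R_D} = 9.17 + 13.8 = 22.97 Ω.
V = V_DC · R/ΣR = 21.0 × 0.2315 = 4.862 V.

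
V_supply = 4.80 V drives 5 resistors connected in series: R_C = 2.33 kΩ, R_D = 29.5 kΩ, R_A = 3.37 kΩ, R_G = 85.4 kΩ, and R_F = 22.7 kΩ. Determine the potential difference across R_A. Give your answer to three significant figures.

V ≈ 0.113 V

Total series resistance ΣR = 2.33 + 29.5 + 3.37 + 85.4 + 22.7 = 143.3 kΩ.
Voltage divider: V = V_supply · (3.370 / 143.3) = 4.80 × 0.02352 = 0.1129 V.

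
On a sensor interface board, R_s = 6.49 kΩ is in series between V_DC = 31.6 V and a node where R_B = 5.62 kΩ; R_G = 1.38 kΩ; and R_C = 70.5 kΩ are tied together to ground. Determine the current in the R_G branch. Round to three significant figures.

Combine the parallel branches: R_p = (1/5.62 + 1/1.38 + 1/70.5)⁻¹ = 1.091 kΩ.
V_A = 31.6 × 1.091/7.581 = 4.547 V.
I(R_G) = V_A / R_G = 4.547/1.38 = 3.295 mA.

I ≈ 3.29 mA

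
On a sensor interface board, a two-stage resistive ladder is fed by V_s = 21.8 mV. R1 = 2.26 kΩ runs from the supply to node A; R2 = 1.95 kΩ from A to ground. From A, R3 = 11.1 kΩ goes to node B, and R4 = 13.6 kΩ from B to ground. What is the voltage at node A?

V_A ≈ 9.69 mV

The second stage (R3 + R4 = 24.70 kΩ) loads node A in parallel with R2.
Effective lower resistance at A: R2 ‖ 24.70 = 1.807 kΩ.
First divider: V_A = V_s · 1.807/(2.26 + 1.807) = 9.687 mV.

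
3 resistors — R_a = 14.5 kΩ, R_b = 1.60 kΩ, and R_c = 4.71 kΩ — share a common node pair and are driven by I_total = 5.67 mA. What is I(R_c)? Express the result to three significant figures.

I ≈ 1.33 mA

Conductances: ΣG = 1/14.5 + 1/1.60 + 1/4.71 = 0.9063 (1/kΩ).
Current divider: I(R_c) = I_total · G_k/ΣG = 5.67 × (0.2123/0.9063) = 5.67 × 0.2343 = 1.328 mA.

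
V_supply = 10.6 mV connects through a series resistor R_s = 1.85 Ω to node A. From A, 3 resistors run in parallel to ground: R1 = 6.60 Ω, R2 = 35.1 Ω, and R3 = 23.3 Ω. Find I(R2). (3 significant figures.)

Parallel bank: R_p = 1/(1/6.60 + 1/35.1 + 1/23.3) = 4.486 Ω.
Node voltage V_A = V_supply · R_p/(R_s + R_p) = 10.6 × 0.7080 = 7.505 mV.
Branch current I = V_A/R2 = 7.505/35.1 = 0.2138 mA.
(Equivalently: I_total = 1.673 mA, then current-divider fraction G_k/ΣG = 0.1278.)

I ≈ 0.214 mA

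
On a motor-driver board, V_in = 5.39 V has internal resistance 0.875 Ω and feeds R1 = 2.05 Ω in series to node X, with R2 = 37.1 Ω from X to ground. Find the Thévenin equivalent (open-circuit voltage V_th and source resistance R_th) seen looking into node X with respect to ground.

V_th ≈ 5.00 V, R_th ≈ 2.71 Ω

R1' = 0.875 + 2.05 = 2.925 Ω (source resistance + R1).
Open-circuit (no load on X): V_th = V_in · R2/(R1' + R2) = 5.39 × 37.1/(2.925 + 37.1) = 4.996 V.
Looking into X with the source shorted: R_th = R1'·R2/(R1'+R2) = 2.925 × 37.1/40.02 = 2.711 Ω.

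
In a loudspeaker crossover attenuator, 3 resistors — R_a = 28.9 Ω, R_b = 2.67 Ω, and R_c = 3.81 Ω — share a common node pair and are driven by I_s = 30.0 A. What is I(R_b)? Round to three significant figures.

Total conductance ΣG = 1/28.9 + 1/2.67 + 1/3.81 = 0.6716 (units of 1/Ω).
By the current-divider rule, I = I_s · G_k/ΣG = 30.0 × 0.5577 = 16.73 A.

I ≈ 16.7 A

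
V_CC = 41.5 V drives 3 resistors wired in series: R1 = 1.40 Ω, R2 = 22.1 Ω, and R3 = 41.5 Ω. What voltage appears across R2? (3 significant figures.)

Total series resistance ΣR = 1.40 + 22.1 + 41.5 = 65.00 Ω.
Voltage divider: V = V_CC · (22.10 / 65.00) = 41.5 × 0.3400 = 14.11 V.

V ≈ 14.1 V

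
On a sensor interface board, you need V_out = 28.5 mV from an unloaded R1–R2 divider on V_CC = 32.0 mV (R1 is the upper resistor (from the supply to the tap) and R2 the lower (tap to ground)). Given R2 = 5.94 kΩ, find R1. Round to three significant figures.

R1 ≈ 0.729 kΩ

The divider ratio is R2/(R1+R2) = 28.5/32.0 = 0.8906.
Rearranging, R1 = R2·(1−k)/k = 5.94 × 0.1228 = 0.7295 kΩ.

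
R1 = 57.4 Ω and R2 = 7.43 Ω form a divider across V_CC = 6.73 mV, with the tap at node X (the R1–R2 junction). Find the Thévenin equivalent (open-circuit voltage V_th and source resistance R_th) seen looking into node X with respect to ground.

V_th ≈ 0.771 mV, R_th ≈ 6.58 Ω

With X open, the divider is unloaded: V_th = 6.73 × 7.43/64.83 = 0.7713 mV.
Zeroing V_CC shorts the top of R1 to ground, so R_th = R1 ‖ R2 = 6.578 Ω.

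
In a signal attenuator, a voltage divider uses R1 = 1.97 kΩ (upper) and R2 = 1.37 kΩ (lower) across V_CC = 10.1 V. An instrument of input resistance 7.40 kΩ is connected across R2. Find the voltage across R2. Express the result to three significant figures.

V_out ≈ 3.73 V

First combine the lower leg with the load: R2 ‖ R_L = 1.156 kΩ.
Then V_out = V_CC · R2'/(R1 + R2') = 10.1 × 1.156/3.126 = 3.735 V.
(Unloaded it would be 4.14 V; the load pulls it down.)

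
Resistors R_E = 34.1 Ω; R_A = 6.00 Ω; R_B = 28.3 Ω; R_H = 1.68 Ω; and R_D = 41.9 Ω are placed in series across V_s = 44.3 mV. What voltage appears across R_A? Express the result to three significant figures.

ΣR = 34.1 + 6.00 + 28.3 + 1.68 + 41.9 = 112.0 Ω.
Voltage divider: V = V_s · (6.000 / 112.0) = 44.3 × 0.05358 = 2.374 mV.

V ≈ 2.37 mV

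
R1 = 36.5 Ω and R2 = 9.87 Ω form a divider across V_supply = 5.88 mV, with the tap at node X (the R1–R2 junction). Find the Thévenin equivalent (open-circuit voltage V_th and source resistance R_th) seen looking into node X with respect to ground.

Open-circuit (no load on X): V_th = V_supply · R2/(R1 + R2) = 5.88 × 9.87/(36.50 + 9.87) = 1.252 mV.
Zeroing V_supply shorts the top of R1 to ground, so R_th = R1 ‖ R2 = 7.769 Ω.

V_th ≈ 1.25 mV, R_th ≈ 7.77 Ω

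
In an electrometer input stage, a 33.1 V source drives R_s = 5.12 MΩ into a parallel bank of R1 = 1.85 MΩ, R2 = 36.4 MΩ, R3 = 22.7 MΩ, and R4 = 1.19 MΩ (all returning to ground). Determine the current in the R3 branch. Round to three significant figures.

Parallel bank: R_p = 1/(1/1.85 + 1/36.4 + 1/22.7 + 1/1.19) = 0.6885 MΩ.
V_A = 33.1 × 0.6885/5.809 = 3.924 V.
I(R3) = V_A / R3 = 3.924/22.7 = 0.1728 µA.
(Check via current divider: I_total = 5.699 µA; share G_k/ΣG = 0.03033 → same result.)

I ≈ 0.173 µA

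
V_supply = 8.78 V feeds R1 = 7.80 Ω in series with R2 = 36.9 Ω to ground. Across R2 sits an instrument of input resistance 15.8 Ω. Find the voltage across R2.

The load sits in parallel with R2, giving an effective lower resistance R2' = R2·R_L/(R2+R_L) = 11.06 Ω.
Then V_out = V_supply · R2'/(R1 + R2') = 8.78 × 11.06/18.86 = 5.149 V.
(Unloaded it would be 7.25 V; the load pulls it down.)

V_out ≈ 5.15 V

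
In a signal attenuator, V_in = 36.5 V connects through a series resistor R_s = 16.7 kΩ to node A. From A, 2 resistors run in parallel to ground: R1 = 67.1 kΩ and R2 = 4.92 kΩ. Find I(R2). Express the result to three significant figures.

Equivalent of the parallel group: R_p = 4.584 kΩ.
Node voltage V_A = V_in · R_p/(R_s + R_p) = 36.5 × 0.2154 = 7.861 V.
Branch current I = V_A/R2 = 7.861/4.92 = 1.598 mA.

I ≈ 1.60 mA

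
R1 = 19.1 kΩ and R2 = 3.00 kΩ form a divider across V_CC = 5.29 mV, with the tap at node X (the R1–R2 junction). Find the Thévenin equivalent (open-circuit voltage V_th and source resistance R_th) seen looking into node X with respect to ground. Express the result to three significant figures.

With X open, the divider is unloaded: V_th = 5.29 × 3.00/22.10 = 0.7181 mV.
Zeroing V_CC shorts the top of R1 to ground, so R_th = R1 ‖ R2 = 2.593 kΩ.

V_th ≈ 0.718 mV, R_th ≈ 2.59 kΩ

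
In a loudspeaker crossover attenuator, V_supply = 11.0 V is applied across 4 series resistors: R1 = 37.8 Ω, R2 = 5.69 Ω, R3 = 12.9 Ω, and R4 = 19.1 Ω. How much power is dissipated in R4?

P ≈ 0.406 W

ΣR = 75.49 Ω → I = 11.0/75.49 = 0.1457 A.
V(R4) = I·R = 2.783 V; P = V·I = 2.783 × 0.1457 = 0.4055 W.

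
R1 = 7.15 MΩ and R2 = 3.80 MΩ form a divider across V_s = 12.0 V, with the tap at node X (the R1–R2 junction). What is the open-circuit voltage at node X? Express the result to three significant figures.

V_th ≈ 4.16 V

Open-circuit (no load on X): V_th = V_s · R2/(R1 + R2) = 12.0 × 3.80/(7.150 + 3.80) = 4.164 V.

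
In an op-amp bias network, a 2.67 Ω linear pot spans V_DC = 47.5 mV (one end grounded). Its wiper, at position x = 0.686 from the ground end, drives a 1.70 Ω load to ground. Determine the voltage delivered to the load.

The pot divides into 0.8384 Ω above the wiper and 1.832 Ω below.
Lower segment in parallel with the load: 1.832 ‖ 1.70 = 0.8817 Ω.
V_out = 47.5 × 0.8817/(0.8384 + 0.8817) = 24.35 mV.

V_out ≈ 24.3 mV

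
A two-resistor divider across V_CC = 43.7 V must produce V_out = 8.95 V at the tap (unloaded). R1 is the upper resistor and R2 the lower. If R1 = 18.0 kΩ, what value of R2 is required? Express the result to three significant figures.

V_out/V_CC = R2/(R1+R2) = 0.2048.
Rearranging, R2 = R1·k/(1−k) = 18.0 × 0.2576 = 4.636 kΩ.

R2 ≈ 4.64 kΩ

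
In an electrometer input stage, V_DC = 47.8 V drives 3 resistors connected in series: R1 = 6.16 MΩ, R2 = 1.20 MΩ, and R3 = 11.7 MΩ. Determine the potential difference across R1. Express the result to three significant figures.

Series total: ΣR = 6.16 + 1.20 + 11.7 = 19.06 MΩ.
Voltage divider: V = V_DC · (6.160 / 19.06) = 47.8 × 0.3232 = 15.45 V.

V ≈ 15.4 V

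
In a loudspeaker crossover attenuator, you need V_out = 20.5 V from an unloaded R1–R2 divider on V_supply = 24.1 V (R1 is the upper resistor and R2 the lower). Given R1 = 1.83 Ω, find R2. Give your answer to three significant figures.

The divider ratio is R2/(R1+R2) = 20.5/24.1 = 0.8506.
Rearranging, R2 = R1·k/(1−k) = 1.83 × 5.694 = 10.42 Ω.

R2 ≈ 10.4 Ω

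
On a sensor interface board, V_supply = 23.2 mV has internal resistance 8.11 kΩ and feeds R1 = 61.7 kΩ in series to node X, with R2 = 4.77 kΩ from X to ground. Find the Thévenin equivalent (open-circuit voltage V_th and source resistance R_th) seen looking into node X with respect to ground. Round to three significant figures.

R1' = 8.11 + 61.7 = 69.81 kΩ (source resistance + R1).
Open-circuit (no load on X): V_th = V_supply · R2/(R1' + R2) = 23.2 × 4.77/(69.81 + 4.77) = 1.484 mV.
Zeroing V_supply shorts the top of R1' to ground, so R_th = R1' ‖ R2 = 4.465 kΩ.

V_th ≈ 1.48 mV, R_th ≈ 4.46 kΩ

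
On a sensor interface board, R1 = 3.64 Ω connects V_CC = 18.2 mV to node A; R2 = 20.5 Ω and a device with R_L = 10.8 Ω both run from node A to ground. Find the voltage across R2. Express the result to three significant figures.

V_out ≈ 12.0 mV

The load sits in parallel with R2, giving an effective lower resistance R2' = R2·R_L/(R2+R_L) = 7.073 Ω.
Now apply the divider: V_out = 18.2 × 0.6602 = 12.02 mV.
(Unloaded it would be 15.5 mV; the load pulls it down.)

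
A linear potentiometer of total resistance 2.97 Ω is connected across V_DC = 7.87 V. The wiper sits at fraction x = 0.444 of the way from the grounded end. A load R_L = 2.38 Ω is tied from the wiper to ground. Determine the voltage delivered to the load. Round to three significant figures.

V_out ≈ 2.67 V

Lower segment x·R_p = 1.319 Ω; upper segment (1−x)·R_p = 1.651 Ω.
(x·R_p) ‖ R_L = 0.8485 Ω.
V_out = 7.87 × 0.8485/(1.651 + 0.8485) = 2.671 V.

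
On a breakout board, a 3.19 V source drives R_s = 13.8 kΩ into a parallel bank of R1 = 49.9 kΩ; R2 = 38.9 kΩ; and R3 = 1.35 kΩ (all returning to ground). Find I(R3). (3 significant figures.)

I ≈ 0.199 mA

Combine the parallel branches: R_p = (1/49.9 + 1/38.9 + 1/1.35)⁻¹ = 1.271 kΩ.
Node voltage V_A = V_DC · R_p/(R_s + R_p) = 3.19 × 0.08436 = 0.2691 V.
Branch current I = V_A/R3 = 0.2691/1.35 = 0.1993 mA.
(Check via current divider: I_total = 0.2117 mA; share G_k/ΣG = 0.9418 → same result.)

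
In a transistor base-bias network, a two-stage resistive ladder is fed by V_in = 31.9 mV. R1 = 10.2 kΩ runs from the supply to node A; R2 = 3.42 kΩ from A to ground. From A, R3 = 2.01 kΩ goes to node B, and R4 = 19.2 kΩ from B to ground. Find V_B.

Looking into the second stage from A: R3 + R4 = 21.21 kΩ appears in parallel with R2.
Effective lower resistance at A: R2 ‖ 21.21 = 2.945 kΩ.
V_A = 31.9 × 2.945/(10.2 + 2.945) = 7.147 mV.
Stage 2 is unloaded, so V_B = V_A · R4/(R3+R4) = 7.147 × 19.2/21.21 = 6.470 mV.

V_B ≈ 6.47 mV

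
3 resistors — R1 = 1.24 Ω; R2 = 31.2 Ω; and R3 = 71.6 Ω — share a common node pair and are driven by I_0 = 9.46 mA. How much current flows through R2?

ΣG = 1/1.24 + 1/31.2 + 1/71.6 = 0.8525.
By the current-divider rule, I = I_0 · G_k/ΣG = 9.46 × 0.03760 = 0.3557 mA.

I ≈ 0.356 mA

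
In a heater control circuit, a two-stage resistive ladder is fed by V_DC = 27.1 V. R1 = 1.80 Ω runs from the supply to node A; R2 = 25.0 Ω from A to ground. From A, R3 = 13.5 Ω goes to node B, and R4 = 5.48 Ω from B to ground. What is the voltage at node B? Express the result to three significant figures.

Looking into the second stage from A: R3 + R4 = 18.98 Ω appears in parallel with R2.
R2 ‖ (R3+R4) = 10.79 Ω.
V_A = 27.1 × 10.79/(1.80 + 10.79) = 23.23 V.
Then the unloaded second divider: V_B = V_A × R4/(R3+R4) = 23.23 × 0.2887 = 6.706 V.

V_B ≈ 6.71 V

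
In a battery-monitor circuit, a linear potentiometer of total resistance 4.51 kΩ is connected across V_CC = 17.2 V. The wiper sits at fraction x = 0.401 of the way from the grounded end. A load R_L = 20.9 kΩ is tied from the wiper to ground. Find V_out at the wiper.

V_out ≈ 6.56 V

Lower segment x·R_p = 1.809 kΩ; upper segment (1−x)·R_p = 2.701 kΩ.
(x·R_p) ‖ R_L = 1.664 kΩ.
Then V_out = V_CC · 1.664/(2.701 + 1.664) = 6.557 V.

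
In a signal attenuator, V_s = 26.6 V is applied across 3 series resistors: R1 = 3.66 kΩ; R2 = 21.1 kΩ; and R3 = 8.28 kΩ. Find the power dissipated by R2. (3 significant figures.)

P ≈ 13.7 mW

The common current is I = 26.6/33.04 = 0.8051 mA.
P = I²R = 0.6482 × 21.1 = 13.68 mW.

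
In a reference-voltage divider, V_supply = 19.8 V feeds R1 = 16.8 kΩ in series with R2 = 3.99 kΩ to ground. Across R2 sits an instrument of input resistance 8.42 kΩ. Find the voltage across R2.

V_out ≈ 2.75 V

First combine the lower leg with the load: R2 ‖ R_L = 2.707 kΩ.
Now apply the divider: V_out = 19.8 × 0.1388 = 2.748 V.
(Unloaded it would be 3.80 V; the load pulls it down.)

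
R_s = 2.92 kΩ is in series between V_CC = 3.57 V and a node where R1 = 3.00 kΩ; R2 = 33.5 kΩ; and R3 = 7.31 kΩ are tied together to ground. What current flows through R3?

Combine the parallel branches: R_p = (1/3.00 + 1/33.5 + 1/7.31)⁻¹ = 2.000 kΩ.
V_A by voltage divider: V_A = 3.57 × 2.000/(2.92 + 2.000) = 1.451 V.
I(R3) = V_A / R3 = 1.451/7.31 = 0.1985 mA.

I ≈ 0.199 mA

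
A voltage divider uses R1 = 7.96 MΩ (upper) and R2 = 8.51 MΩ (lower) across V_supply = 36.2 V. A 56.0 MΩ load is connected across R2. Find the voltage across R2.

First combine the lower leg with the load: R2 ‖ R_L = 7.387 MΩ.
Then V_out = V_supply · R2'/(R1 + R2') = 36.2 × 7.387/15.35 = 17.42 V.

V_out ≈ 17.4 V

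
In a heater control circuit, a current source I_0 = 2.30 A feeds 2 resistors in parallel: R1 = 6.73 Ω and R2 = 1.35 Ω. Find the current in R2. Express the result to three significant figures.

For two parallel branches, I_k = I_0 · (other R)/(sum of R).
I(R2) = 2.30 × 6.73/(6.73 + 1.35) = 2.30 × 0.8329 = 1.916 A.

I ≈ 1.92 A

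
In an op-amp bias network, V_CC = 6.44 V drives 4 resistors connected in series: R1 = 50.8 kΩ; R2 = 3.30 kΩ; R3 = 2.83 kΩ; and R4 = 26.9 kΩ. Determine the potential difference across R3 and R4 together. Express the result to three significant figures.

Total series resistance ΣR = 50.8 + 3.30 + 2.83 + 26.9 = 83.83 kΩ.
R_{R3..R4} = 2.83 + 26.9 = 29.73 kΩ.
V = V_CC · R/ΣR = 6.44 × 0.3546 = 2.284 V.

V ≈ 2.28 V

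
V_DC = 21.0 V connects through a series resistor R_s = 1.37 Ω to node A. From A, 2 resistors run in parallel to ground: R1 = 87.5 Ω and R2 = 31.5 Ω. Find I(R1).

Combine the parallel branches: R_p = (1/87.5 + 1/31.5)⁻¹ = 23.16 Ω.
V_A by voltage divider: V_A = 21.0 × 23.16/(1.37 + 23.16) = 19.83 V.
Branch current I = V_A/R1 = 19.83/87.5 = 0.2266 A.

I ≈ 0.227 A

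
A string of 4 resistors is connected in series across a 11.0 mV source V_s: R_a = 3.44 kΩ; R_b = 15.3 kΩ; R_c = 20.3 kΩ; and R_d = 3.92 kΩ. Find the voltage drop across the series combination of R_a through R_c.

Total series resistance ΣR = 3.44 + 15.3 + 20.3 + 3.92 = 42.96 kΩ.
R_{R_a..R_c} = 3.44 + 15.3 + 20.3 = 39.04 kΩ.
By the voltage-divider rule, V = 11.0 × 39.04/42.96 = 9.996 mV.

V ≈ 10.0 mV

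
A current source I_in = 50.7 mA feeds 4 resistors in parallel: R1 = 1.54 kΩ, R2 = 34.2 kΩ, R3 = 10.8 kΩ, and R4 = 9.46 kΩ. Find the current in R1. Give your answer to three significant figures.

I ≈ 37.5 mA

Conductances: ΣG = 1/1.54 + 1/34.2 + 1/10.8 + 1/9.46 = 0.8769 (1/kΩ).
R1 takes the fraction G_k/ΣG = 0.6494/0.8769 = 0.7405, so I = 50.7 × 0.7405 = 37.54 mA.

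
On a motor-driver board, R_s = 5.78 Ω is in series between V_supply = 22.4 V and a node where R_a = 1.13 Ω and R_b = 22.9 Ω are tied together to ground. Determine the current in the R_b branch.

Parallel bank: R_p = 1/(1/1.13 + 1/22.9) = 1.077 Ω.
V_A = 22.4 × 1.077/6.857 = 3.518 V.
I(R_b) = V_A / R_b = 3.518/22.9 = 0.1536 A.

I ≈ 0.154 A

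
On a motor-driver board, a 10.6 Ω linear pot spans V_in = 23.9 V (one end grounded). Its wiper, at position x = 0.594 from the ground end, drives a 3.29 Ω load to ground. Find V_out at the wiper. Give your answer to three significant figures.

V_out ≈ 7.99 V

Split the track: R_lower = x·R_p = 6.296 Ω, R_upper = (1−x)·R_p = 4.304 Ω.
R_L loads the lower segment: effective lower R = 2.161 Ω.
Loaded-divider output: V_out = 23.9 × 0.3343 = 7.989 V.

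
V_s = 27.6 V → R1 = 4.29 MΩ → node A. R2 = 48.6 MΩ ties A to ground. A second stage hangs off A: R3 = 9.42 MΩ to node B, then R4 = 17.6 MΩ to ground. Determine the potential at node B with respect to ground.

Looking into the second stage from A: R3 + R4 = 27.02 MΩ appears in parallel with R2.
R2 ‖ (R3+R4) = 17.37 MΩ.
First divider: V_A = V_s · 17.37/(4.29 + 17.37) = 22.13 V.
V_B = V_A × 0.6514 = 14.42 V.

V_B ≈ 14.4 V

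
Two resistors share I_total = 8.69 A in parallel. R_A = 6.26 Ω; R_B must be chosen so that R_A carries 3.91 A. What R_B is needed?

The fraction through R_A equals R_B/(R_A+R_B).
3.91/8.69 = R_B/(R_A + R_B) → R_B = R_A · (0.4499)/(1 − 0.4499) = 6.26 × 0.8180 = 5.121 Ω.

R_B ≈ 5.12 Ω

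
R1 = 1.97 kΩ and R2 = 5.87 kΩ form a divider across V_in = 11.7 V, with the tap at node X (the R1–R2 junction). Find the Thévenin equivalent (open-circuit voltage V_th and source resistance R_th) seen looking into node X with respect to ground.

V_th is the unloaded tap voltage: V_in · R2/(R1+R2) = 11.7 × 0.7487 = 8.760 V.
Zeroing V_in shorts the top of R1 to ground, so R_th = R1 ‖ R2 = 1.475 kΩ.

V_th ≈ 8.76 V, R_th ≈ 1.47 kΩ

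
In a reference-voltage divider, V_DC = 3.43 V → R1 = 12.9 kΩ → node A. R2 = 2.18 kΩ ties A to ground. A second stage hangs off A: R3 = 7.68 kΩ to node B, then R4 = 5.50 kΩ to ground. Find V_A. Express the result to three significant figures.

Looking into the second stage from A: R3 + R4 = 13.18 kΩ appears in parallel with R2.
R2 ‖ (R3+R4) = 1.871 kΩ.
First divider: V_A = V_DC · 1.871/(12.9 + 1.871) = 0.4344 V.

V_A ≈ 0.434 V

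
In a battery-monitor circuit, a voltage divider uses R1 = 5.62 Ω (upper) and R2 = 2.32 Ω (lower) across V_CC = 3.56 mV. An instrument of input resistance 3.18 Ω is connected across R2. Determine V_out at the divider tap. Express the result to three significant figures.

R2 ‖ R_L = (2.32 × 3.18)/(2.32 + 3.18) = 1.341 Ω.
Voltage divider with the loaded lower leg: V_out = 3.56 × 1.341/(5.62 + 1.341) = 3.56 × 0.1927 = 0.6860 mV.
(Unloaded it would be 1.04 mV; the load pulls it down.)

V_out ≈ 0.686 mV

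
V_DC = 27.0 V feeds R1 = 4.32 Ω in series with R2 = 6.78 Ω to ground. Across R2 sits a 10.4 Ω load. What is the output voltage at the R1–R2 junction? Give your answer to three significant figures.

First combine the lower leg with the load: R2 ‖ R_L = 4.104 Ω.
Now apply the divider: V_out = 27.0 × 0.4872 = 13.15 V.
(Unloaded it would be 16.5 V; the load pulls it down.)

V_out ≈ 13.2 V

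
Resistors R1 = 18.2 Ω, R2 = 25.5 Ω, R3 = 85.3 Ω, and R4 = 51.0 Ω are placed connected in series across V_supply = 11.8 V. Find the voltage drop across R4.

V ≈ 3.34 V

Total series resistance ΣR = 18.2 + 25.5 + 85.3 + 51.0 = 180.0 Ω.
By the voltage-divider rule, V = 11.8 × 51.00/180.0 = 3.343 V.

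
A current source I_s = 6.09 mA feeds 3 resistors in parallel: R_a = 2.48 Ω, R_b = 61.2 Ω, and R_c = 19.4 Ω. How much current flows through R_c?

Total conductance ΣG = 1/2.48 + 1/61.2 + 1/19.4 = 0.4711 (units of 1/Ω).
Current divider: I(R_c) = I_s · G_k/ΣG = 6.09 × (0.05155/0.4711) = 6.09 × 0.1094 = 0.6663 mA.

I ≈ 0.666 mA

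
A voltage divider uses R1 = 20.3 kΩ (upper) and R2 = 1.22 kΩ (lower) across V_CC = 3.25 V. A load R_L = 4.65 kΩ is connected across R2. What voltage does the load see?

R2 ‖ R_L = (1.22 × 4.65)/(1.22 + 4.65) = 0.9664 kΩ.
Now apply the divider: V_out = 3.25 × 0.04544 = 0.1477 V.

V_out ≈ 0.148 V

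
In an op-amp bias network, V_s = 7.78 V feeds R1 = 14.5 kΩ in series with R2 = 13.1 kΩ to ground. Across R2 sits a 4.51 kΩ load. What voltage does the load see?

The load sits in parallel with R2, giving an effective lower resistance R2' = R2·R_L/(R2+R_L) = 3.355 kΩ.
Now apply the divider: V_out = 7.78 × 0.1879 = 1.462 V.
(Unloaded it would be 3.69 V; the load pulls it down.)

V_out ≈ 1.46 V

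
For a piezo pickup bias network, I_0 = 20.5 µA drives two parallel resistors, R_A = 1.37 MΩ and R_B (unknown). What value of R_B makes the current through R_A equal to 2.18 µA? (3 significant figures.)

Two-branch current divider: I_A = I_0 · R_B/(R_A + R_B).
2.18/20.5 = R_B/(R_A + R_B) → R_B = R_A · (0.1063)/(1 − 0.1063) = 1.37 × 0.1190 = 0.1630 MΩ.

R_B ≈ 0.163 MΩ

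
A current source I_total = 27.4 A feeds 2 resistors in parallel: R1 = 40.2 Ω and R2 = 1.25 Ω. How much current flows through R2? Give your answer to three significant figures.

I ≈ 26.6 A

For two parallel branches, I_k = I_total · (other R)/(sum of R).
So I = 27.4 × 40.2/41.45 = 26.57 A.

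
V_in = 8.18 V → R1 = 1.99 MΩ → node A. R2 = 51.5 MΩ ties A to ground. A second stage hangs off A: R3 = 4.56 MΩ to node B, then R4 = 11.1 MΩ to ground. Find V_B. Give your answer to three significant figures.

V_B ≈ 4.97 V

Looking into the second stage from A: R3 + R4 = 15.66 MΩ appears in parallel with R2.
Effective lower resistance at A: R2 ‖ 15.66 = 12.01 MΩ.
V_A = 8.18 × 12.01/(1.99 + 12.01) = 7.017 V.
V_B = V_A × 0.7088 = 4.974 V.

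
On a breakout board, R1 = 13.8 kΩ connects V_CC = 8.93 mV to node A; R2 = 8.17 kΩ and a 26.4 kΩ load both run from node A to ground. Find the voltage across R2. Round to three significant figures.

First combine the lower leg with the load: R2 ‖ R_L = 6.239 kΩ.
Voltage divider with the loaded lower leg: V_out = 8.93 × 6.239/(13.8 + 6.239) = 8.93 × 0.3113 = 2.780 mV.

V_out ≈ 2.78 mV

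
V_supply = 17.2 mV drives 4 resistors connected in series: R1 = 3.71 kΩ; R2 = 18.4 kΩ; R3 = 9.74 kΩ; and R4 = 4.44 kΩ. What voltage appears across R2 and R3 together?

V ≈ 13.3 mV

Series total: ΣR = 3.71 + 18.4 + 9.74 + 4.44 = 36.29 kΩ.
R_{R2..R3} = 18.4 + 9.74 = 28.14 kΩ.
By the voltage-divider rule, V = 17.2 × 28.14/36.29 = 13.34 mV.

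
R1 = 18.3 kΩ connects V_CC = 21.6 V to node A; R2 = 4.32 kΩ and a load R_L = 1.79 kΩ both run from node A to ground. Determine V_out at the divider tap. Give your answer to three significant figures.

The load sits in parallel with R2, giving an effective lower resistance R2' = R2·R_L/(R2+R_L) = 1.266 kΩ.
Voltage divider with the loaded lower leg: V_out = 21.6 × 1.266/(18.3 + 1.266) = 21.6 × 0.06468 = 1.397 V.
(Unloaded it would be 4.13 V; the load pulls it down.)

V_out ≈ 1.40 V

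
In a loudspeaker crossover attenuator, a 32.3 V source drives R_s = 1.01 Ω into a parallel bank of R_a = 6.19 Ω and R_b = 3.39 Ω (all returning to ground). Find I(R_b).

I ≈ 6.52 A

Equivalent of the parallel group: R_p = 2.190 Ω.
V_A = 32.3 × 2.190/3.200 = 22.11 V.
I(R_b) = V_A / R_b = 22.11/3.39 = 6.521 A.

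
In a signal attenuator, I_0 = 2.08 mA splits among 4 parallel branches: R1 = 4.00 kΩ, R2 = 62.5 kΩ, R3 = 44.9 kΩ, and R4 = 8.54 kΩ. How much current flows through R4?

I ≈ 0.601 mA

ΣG = 1/4.00 + 1/62.5 + 1/44.9 + 1/8.54 = 0.4054.
By the current-divider rule, I = I_0 · G_k/ΣG = 2.08 × 0.2889 = 0.6008 mA.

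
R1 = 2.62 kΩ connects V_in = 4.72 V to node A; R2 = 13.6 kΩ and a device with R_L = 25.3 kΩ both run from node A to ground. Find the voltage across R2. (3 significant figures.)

First combine the lower leg with the load: R2 ‖ R_L = 8.845 kΩ.
Now apply the divider: V_out = 4.72 × 0.7715 = 3.641 V.

V_out ≈ 3.64 V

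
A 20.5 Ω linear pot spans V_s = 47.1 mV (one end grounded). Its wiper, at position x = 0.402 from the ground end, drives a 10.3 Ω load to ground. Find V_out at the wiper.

V_out ≈ 12.8 mV

Split the track: R_lower = x·R_p = 8.241 Ω, R_upper = (1−x)·R_p = 12.26 Ω.
(x·R_p) ‖ R_L = 4.578 Ω.
Then V_out = V_s · 4.578/(12.26 + 4.578) = 12.81 mV.
(Unloaded: V_out = x·V_s = 18.9 mV.)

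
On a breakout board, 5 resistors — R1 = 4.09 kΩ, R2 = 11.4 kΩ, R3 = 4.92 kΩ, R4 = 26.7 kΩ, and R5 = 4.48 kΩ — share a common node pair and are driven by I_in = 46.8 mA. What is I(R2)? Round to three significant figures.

ΣG = 1/4.09 + 1/11.4 + 1/4.92 + 1/26.7 + 1/4.48 = 0.7961.
R2 takes the fraction G_k/ΣG = 0.08772/0.7961 = 0.1102, so I = 46.8 × 0.1102 = 5.156 mA.

I ≈ 5.16 mA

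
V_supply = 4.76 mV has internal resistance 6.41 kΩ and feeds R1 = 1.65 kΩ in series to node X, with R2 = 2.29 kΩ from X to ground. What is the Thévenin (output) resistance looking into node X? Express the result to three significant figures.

R_th ≈ 1.78 kΩ

R1' = 6.41 + 1.65 = 8.060 kΩ (source resistance + R1).
Looking into X with the source shorted: R_th = R1'·R2/(R1'+R2) = 8.060 × 2.29/10.35 = 1.783 kΩ.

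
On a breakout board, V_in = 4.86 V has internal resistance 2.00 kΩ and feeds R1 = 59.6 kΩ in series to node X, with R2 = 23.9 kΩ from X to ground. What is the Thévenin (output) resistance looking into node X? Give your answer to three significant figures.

R_th ≈ 17.2 kΩ

R1' = 2.00 + 59.6 = 61.60 kΩ (source resistance + R1).
With V_in suppressed (replaced by a short), R_th = R1' ‖ R2 = (61.60 × 23.9)/(61.60 + 23.9) = 17.22 kΩ.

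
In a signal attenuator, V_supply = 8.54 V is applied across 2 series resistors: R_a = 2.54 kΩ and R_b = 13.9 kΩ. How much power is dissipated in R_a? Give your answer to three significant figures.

P ≈ 0.685 mW

The common current is I = 8.54/16.44 = 0.5195 mA.
P(R_a) = I²·R_a = (0.5195)² × 2.54 = 0.6854 mW.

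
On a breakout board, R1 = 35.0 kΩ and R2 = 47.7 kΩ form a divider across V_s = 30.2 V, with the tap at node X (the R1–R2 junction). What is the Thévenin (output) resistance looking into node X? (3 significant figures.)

R_th ≈ 20.2 kΩ

Zeroing V_s shorts the top of R1 to ground, so R_th = R1 ‖ R2 = 20.19 kΩ.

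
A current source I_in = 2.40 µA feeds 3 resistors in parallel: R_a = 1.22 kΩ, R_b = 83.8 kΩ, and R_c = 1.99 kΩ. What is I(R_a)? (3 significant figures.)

Total conductance ΣG = 1/1.22 + 1/83.8 + 1/1.99 = 1.334 (units of 1/kΩ).
By the current-divider rule, I = I_in · G_k/ΣG = 2.40 × 0.6144 = 1.475 µA.

I ≈ 1.47 µA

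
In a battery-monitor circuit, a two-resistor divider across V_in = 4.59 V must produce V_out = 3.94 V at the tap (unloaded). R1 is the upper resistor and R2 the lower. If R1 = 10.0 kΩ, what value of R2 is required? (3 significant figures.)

R2 ≈ 60.6 kΩ

Required fraction k = V_out/V_in = 0.8584.
So R2 = R1 · V_out/(V_in − V_out) = 10.0 × 3.94/(4.59 − 3.94) = 10.0 × 6.062 = 60.62 kΩ.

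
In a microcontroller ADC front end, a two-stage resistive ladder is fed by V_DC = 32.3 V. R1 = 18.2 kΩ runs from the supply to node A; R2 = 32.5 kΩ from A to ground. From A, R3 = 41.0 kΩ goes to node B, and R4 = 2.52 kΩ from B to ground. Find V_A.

Looking into the second stage from A: R3 + R4 = 43.52 kΩ appears in parallel with R2.
R2 ‖ (R3+R4) = 18.61 kΩ.
V_A = 32.3 × 18.61/(18.2 + 18.61) = 16.33 V.

V_A ≈ 16.3 V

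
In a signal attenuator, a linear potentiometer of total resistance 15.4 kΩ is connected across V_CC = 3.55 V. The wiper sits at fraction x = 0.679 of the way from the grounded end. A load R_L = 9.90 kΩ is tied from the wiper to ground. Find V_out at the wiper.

Lower segment x·R_p = 10.46 kΩ; upper segment (1−x)·R_p = 4.943 kΩ.
(x·R_p) ‖ R_L = 5.085 kΩ.
Loaded-divider output: V_out = 3.55 × 0.5071 = 1.800 V.

V_out ≈ 1.80 V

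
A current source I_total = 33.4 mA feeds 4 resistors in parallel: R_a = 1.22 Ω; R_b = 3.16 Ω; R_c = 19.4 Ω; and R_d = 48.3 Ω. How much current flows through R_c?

I ≈ 1.42 mA

ΣG = 1/1.22 + 1/3.16 + 1/19.4 + 1/48.3 = 1.208.
By the current-divider rule, I = I_total · G_k/ΣG = 33.4 × 0.04266 = 1.425 mA.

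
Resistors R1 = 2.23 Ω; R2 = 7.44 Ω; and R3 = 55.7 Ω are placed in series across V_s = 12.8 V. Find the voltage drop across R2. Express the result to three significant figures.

V ≈ 1.46 V

Total series resistance ΣR = 2.23 + 7.44 + 55.7 = 65.37 Ω.
Voltage divider: V = V_s · (7.440 / 65.37) = 12.8 × 0.1138 = 1.457 V.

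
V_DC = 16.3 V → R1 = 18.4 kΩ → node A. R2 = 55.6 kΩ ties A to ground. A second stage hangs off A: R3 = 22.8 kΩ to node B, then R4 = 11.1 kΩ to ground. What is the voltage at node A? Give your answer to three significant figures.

Node A sees R2 in parallel with the series input of stage 2, R3 + R4 = 33.90 kΩ.
Effective lower resistance at A: R2 ‖ 33.90 = 21.06 kΩ.
So V_A = 16.3 × 0.5337 = 8.699 V.

V_A ≈ 8.70 V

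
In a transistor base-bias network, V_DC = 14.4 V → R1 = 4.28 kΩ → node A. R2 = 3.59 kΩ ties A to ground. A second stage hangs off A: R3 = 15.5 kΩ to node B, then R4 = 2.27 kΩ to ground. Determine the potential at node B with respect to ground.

V_B ≈ 0.756 V

Node A sees R2 in parallel with the series input of stage 2, R3 + R4 = 17.77 kΩ.
Effective lower resistance at A: R2 ‖ 17.77 = 2.987 kΩ.
V_A = 14.4 × 2.987/(4.28 + 2.987) = 5.918 V.
V_B = V_A × 0.1277 = 0.7560 V.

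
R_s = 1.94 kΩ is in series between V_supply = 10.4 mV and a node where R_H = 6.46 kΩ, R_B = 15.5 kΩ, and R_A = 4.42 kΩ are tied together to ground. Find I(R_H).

I ≈ 0.864 µA

Equivalent of the parallel group: R_p = 2.244 kΩ.
V_A by voltage divider: V_A = 10.4 × 2.244/(1.94 + 2.244) = 5.578 mV.
I(R_H) = V_A / R_H = 5.578/6.46 = 0.8635 µA.
(Check via current divider: I_total = 2.485 µA; share G_k/ΣG = 0.3474 → same result.)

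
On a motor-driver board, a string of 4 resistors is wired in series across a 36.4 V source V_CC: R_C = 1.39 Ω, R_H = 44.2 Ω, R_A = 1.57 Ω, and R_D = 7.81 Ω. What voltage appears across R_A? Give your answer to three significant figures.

V ≈ 1.04 V

ΣR = 1.39 + 44.2 + 1.57 + 7.81 = 54.97 Ω.
Voltage divider: V = V_CC · (1.570 / 54.97) = 36.4 × 0.02856 = 1.040 V.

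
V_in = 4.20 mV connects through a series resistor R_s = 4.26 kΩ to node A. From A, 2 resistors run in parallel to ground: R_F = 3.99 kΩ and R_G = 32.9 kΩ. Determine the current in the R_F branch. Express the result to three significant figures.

I ≈ 0.479 µA

Equivalent of the parallel group: R_p = 3.558 kΩ.
V_A = 4.20 × 3.558/7.818 = 1.912 mV.
Branch current I = V_A/R_F = 1.912/3.99 = 0.4791 µA.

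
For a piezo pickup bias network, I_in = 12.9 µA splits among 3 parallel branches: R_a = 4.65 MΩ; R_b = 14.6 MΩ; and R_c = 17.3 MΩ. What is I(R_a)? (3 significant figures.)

I ≈ 8.13 µA

Total conductance ΣG = 1/4.65 + 1/14.6 + 1/17.3 = 0.3414 (units of 1/MΩ).
By the current-divider rule, I = I_in · G_k/ΣG = 12.9 × 0.6300 = 8.127 µA.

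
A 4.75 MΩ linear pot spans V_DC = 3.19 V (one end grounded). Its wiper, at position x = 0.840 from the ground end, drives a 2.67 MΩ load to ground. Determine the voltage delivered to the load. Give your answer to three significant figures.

The pot divides into 0.7600 MΩ above the wiper and 3.990 MΩ below.
(x·R_p) ‖ R_L = 1.600 MΩ.
V_out = 3.19 × 1.600/(0.7600 + 1.600) = 2.163 V.

V_out ≈ 2.16 V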